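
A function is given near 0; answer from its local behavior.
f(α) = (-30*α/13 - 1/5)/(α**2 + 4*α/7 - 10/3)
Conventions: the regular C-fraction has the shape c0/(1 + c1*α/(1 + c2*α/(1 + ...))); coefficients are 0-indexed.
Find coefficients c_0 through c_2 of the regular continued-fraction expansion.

Taylor coefficients (expand at 0): a_0 = 3/50, a_1 = 7992/11375, a_2 = 220473/1592500.
c0 = a_0 = 3/50. Peel one level at a time: if S = 1 + c*α/S' with S'(0) = 1, then c is the α-coefficient of S and S' = c*α/(S - 1).
S_1 = c0/f = 1 + (-5328/455)*α + (1594851/11830)*α^2 + ...; c1 = -5328/455.
S_2 = c1*α/(S_1 - 1) = 1 + (531617/46176)*α + ...; c2 = 531617/46176.

The regular C-fraction coefficients are [3/50, -5328/455, 531617/46176].


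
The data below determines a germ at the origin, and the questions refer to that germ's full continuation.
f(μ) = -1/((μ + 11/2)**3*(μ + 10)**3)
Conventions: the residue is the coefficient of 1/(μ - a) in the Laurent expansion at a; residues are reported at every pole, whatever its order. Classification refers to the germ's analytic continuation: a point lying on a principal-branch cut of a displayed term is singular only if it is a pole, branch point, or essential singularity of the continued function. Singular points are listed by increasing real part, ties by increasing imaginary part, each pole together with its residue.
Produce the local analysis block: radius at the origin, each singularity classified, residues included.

Radius of convergence at 0: 11/2.
At -10: a pole of order 3; residue 64/19683.
At -11/2: a pole of order 3; residue -64/19683.

Denominator factor (μ + 10)^3: pole of order 3 at -10, modulus 10.
Denominator factor (μ + 11/2)^3: pole of order 3 at -11/2, modulus 11/2.
The radius of convergence is the smallest modulus among the singular points: 11/2.
At the order-3 pole -10 set g(μ) = (μ - (-10))^3*f(μ) = -1/(μ + 11/2)**3.
Order-3 pole: residue = g''(a)/2; g''(-10) = 128/19683, so the residue is 64/19683.
At the order-3 pole -11/2 set g(μ) = (μ - (-11/2))^3*f(μ) = -1/(μ + 10)**3.
Order-3 pole: residue = g''(a)/2; g''(-11/2) = -128/19683, so the residue is -64/19683.
List the singular points by increasing real part (a conjugate pair: the negative imaginary part first).


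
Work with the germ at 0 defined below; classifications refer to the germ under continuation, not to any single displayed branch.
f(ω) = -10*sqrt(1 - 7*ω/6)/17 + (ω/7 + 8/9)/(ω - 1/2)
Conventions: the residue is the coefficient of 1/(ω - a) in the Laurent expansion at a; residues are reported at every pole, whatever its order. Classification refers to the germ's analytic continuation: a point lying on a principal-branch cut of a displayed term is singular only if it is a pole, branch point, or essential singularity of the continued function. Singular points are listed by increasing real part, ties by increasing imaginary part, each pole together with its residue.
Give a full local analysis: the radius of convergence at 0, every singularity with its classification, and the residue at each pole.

Denominator factor (ω - 1/2): pole of order 1 at 1/2, modulus 1/2.
Branch term (-10/17)*sqrt(1 - ω/(6/7)): its argument vanishes at ω = 6/7, a square-root branch point, modulus 6/7.
The radius of convergence is the smallest modulus among the singular points: 1/2.
The branch term is analytic at 1/2 and contributes nothing to the residue; only the rational part matters.
At the order-1 pole 1/2 set g(ω) = (ω - (1/2))*(rational part) = ω/7 + 8/9.
Simple pole: residue = g(a) at a = 1/2, which is 121/126.
List the singular points by increasing real part (a conjugate pair: the negative imaginary part first).

Radius of convergence at 0: 1/2.
At 1/2: a pole of order 1; residue 121/126.
At 6/7: an algebraic (square-root) branch point.


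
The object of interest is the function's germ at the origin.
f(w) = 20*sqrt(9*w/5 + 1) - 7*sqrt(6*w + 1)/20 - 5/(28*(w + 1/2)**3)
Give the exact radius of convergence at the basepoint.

The radius of convergence is 1/6.

Denominator factor (w + 1/2)^3: pole of order 3 at -1/2, modulus 1/2.
Branch term (20)*sqrt(1 - w/(-5/9)): its argument vanishes at w = -5/9, a square-root branch point, modulus 5/9.
Branch term (-7/20)*sqrt(1 - w/(-1/6)): its argument vanishes at w = -1/6, a square-root branch point, modulus 1/6.
The radius of convergence is the smallest modulus among the singular points: 1/6.


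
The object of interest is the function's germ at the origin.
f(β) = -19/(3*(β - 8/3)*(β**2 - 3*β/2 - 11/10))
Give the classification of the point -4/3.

Denominator factors: β**2 - 3*β/2 - 11/10 = 241/90 at β = -4/3; β - 8/3 = -4 at β = -4/3 — none vanishes.
So the germ continues analytically to -4/3.

The point is a regular point.


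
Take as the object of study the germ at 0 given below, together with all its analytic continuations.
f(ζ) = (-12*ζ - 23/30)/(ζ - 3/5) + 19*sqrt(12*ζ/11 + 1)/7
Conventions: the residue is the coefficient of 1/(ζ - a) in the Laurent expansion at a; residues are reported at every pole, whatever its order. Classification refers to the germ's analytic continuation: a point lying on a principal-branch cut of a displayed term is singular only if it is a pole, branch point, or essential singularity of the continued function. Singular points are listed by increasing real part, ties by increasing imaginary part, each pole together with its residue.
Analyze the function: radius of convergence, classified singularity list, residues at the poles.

Denominator factor (ζ - 3/5): pole of order 1 at 3/5, modulus 3/5.
Branch term (19/7)*sqrt(1 - ζ/(-11/12)): its argument vanishes at ζ = -11/12, a square-root branch point, modulus 11/12.
The radius of convergence is the smallest modulus among the singular points: 3/5.
The branch term is analytic at 3/5 and contributes nothing to the residue; only the rational part matters.
At the order-1 pole 3/5 set g(ζ) = (ζ - (3/5))*(rational part) = -12*ζ - 23/30.
Simple pole: residue = g(a) at a = 3/5, which is -239/30.
List the singular points by increasing real part (a conjugate pair: the negative imaginary part first).

Radius of convergence at 0: 3/5.
At -11/12: an algebraic (square-root) branch point.
At 3/5: a pole of order 1; residue -239/30.


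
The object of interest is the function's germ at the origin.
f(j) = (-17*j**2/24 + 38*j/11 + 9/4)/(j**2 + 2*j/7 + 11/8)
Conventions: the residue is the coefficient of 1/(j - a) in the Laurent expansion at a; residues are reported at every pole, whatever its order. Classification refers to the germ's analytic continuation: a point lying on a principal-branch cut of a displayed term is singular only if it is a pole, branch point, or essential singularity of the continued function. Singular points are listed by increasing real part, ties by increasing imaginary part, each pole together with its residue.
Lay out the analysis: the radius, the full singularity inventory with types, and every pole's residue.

Radius of convergence at 0: (1/4)*sqrt(22).
At (-1/7) - ((3/28)*sqrt(118))*i: a pole of order 1; residue (3379/1848) + ((279577/2616768)*sqrt(118))*i.
At (-1/7) + ((3/28)*sqrt(118))*i: a pole of order 1; residue (3379/1848) - ((279577/2616768)*sqrt(118))*i.

Denominator factor (j**2 + 2*j/7 + 11/8): discriminant -531/98, complex-conjugate roots (-1/7) + ((3/28)*sqrt(118))*i and (-1/7) - ((3/28)*sqrt(118))*i; poles of order 1, moduli (1/4)*sqrt(22) and (1/4)*sqrt(22).
The radius of convergence is the smallest modulus among the singular points: (1/4)*sqrt(22).
The factor j**2 + 2*j/7 + 11/8 splits as (j - a)(j - a') with a = (-1/7) - ((3/28)*sqrt(118))*i, a' = (-1/7) + ((3/28)*sqrt(118))*i. At the order-1 pole a set g(j) = (j - a)*f(j) = [-17*j**2/24 + 38*j/11 + 9/4] / (j - a').
Simple pole: residue = g(a) at a = (-1/7) - ((3/28)*sqrt(118))*i, which is (3379/1848) + ((279577/2616768)*sqrt(118))*i.
The factor j**2 + 2*j/7 + 11/8 splits as (j - a)(j - a') with a = (-1/7) + ((3/28)*sqrt(118))*i, a' = (-1/7) - ((3/28)*sqrt(118))*i. At the order-1 pole a set g(j) = (j - a)*f(j) = [-17*j**2/24 + 38*j/11 + 9/4] / (j - a').
Simple pole: residue = g(a) at a = (-1/7) + ((3/28)*sqrt(118))*i, which is (3379/1848) - ((279577/2616768)*sqrt(118))*i.
List the singular points by increasing real part (a conjugate pair: the negative imaginary part first).


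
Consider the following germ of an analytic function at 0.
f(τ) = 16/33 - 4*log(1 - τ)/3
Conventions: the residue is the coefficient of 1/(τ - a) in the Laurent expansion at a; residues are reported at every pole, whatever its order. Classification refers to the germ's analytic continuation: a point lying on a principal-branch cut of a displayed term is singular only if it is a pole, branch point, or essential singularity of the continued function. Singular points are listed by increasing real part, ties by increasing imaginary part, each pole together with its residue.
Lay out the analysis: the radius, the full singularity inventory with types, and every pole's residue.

Branch term (-4/3)*log(1 - τ/(1)): its argument vanishes at τ = 1, a logarithmic branch point, modulus 1.
The radius of convergence is the smallest modulus among the singular points: 1.

Radius of convergence at 0: 1.
At 1: a logarithmic branch point.


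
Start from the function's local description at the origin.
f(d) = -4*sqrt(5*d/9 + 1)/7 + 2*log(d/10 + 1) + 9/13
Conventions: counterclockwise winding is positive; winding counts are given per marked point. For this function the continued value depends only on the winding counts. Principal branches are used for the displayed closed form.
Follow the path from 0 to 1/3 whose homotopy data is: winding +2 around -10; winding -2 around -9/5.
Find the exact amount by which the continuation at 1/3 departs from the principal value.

The rational part is single-valued and drops out of the difference; each branch term changes only by its own monodromy.
(2)*log(1 - d/(-10)): each positive loop around -10 adds 2*pi*i to the log, so winding +2 contributes (2)*(2)*2*pi*i = (8)*pi*i.
(-4/7)*sqrt(1 - d/(-9/5)): winding -2 is even, the square root returns to the same sheet, contribution 0.
Summing the contributions at d = 1/3 gives (8)*pi*i.

Continued minus principal equals (8)*pi*i.


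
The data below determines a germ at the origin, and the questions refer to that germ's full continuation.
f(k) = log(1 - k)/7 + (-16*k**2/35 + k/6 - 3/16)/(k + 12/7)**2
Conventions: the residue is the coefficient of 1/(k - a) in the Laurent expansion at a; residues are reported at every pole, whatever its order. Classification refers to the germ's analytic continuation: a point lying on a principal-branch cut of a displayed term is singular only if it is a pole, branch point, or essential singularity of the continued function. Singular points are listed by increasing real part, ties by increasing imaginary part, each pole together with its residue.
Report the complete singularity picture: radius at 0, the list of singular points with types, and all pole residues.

Denominator factor (k + 12/7)^2: pole of order 2 at -12/7, modulus 12/7.
Branch term (1/7)*log(1 - k/(1)): its argument vanishes at k = 1, a logarithmic branch point, modulus 1.
The radius of convergence is the smallest modulus among the singular points: 1.
The branch term is analytic at -12/7 and contributes nothing to the residue; only the rational part matters.
At the order-2 pole -12/7 set g(k) = (k - (-12/7))^2*(rational part) = -16*k**2/35 + k/6 - 3/16.
Order-2 pole: residue = g'(a); g'(-12/7) = 2549/1470, so the residue is 2549/1470.
List the singular points by increasing real part (a conjugate pair: the negative imaginary part first).

Radius of convergence at 0: 1.
At -12/7: a pole of order 2; residue 2549/1470.
At 1: a logarithmic branch point.


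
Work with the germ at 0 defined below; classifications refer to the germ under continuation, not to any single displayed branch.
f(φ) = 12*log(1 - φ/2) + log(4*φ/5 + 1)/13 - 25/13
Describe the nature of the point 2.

The point is a logarithmic branch point.

The term (12)*log(1 - φ/(2)) has argument 1 - 2/(2) = 0 at 2: a logarithmic (infinitely-sheeted) branch point; the remaining terms are analytic or single-valued there.


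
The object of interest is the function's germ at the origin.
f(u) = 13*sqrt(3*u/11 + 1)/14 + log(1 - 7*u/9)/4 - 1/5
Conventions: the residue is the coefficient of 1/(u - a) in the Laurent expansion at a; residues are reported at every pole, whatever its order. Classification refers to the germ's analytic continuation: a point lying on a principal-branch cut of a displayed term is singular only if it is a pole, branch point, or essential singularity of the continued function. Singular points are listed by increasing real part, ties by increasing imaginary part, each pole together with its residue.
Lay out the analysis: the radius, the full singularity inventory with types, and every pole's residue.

Branch term (13/14)*sqrt(1 - u/(-11/3)): its argument vanishes at u = -11/3, a square-root branch point, modulus 11/3.
Branch term (1/4)*log(1 - u/(9/7)): its argument vanishes at u = 9/7, a logarithmic branch point, modulus 9/7.
The radius of convergence is the smallest modulus among the singular points: 9/7.
List the singular points by increasing real part (a conjugate pair: the negative imaginary part first).

Radius of convergence at 0: 9/7.
At -11/3: an algebraic (square-root) branch point.
At 9/7: a logarithmic branch point.


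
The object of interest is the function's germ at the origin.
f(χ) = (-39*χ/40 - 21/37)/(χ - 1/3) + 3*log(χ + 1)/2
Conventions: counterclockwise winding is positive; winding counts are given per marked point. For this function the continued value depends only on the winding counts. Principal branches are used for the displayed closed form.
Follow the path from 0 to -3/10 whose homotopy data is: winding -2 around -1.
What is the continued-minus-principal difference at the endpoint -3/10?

The rational part is single-valued and drops out of the difference; each branch term changes only by its own monodromy.
(3/2)*log(1 - χ/(-1)): each positive loop around -1 adds 2*pi*i to the log, so winding -2 contributes (3/2)*(-2)*2*pi*i = -(6)*pi*i.
Summing the contributions at χ = -3/10 gives -(6)*pi*i.

Continued minus principal equals -(6)*pi*i.


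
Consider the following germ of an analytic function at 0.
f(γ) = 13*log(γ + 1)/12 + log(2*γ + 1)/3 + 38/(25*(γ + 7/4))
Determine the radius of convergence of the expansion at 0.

The radius of convergence is 1/2.

Denominator factor (γ + 7/4): pole of order 1 at -7/4, modulus 7/4.
Branch term (13/12)*log(1 - γ/(-1)): its argument vanishes at γ = -1, a logarithmic branch point, modulus 1.
Branch term (1/3)*log(1 - γ/(-1/2)): its argument vanishes at γ = -1/2, a logarithmic branch point, modulus 1/2.
The radius of convergence is the smallest modulus among the singular points: 1/2.


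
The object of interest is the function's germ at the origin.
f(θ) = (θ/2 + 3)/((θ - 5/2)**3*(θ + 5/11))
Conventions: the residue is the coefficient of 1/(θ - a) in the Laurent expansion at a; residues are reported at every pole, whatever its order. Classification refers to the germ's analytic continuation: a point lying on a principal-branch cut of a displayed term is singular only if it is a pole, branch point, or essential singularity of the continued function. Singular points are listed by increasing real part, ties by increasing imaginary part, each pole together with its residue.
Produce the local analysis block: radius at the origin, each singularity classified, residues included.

Denominator factor (θ - 5/2)^3: pole of order 3 at 5/2, modulus 5/2.
Denominator factor (θ + 5/11): pole of order 1 at -5/11, modulus 5/11.
The radius of convergence is the smallest modulus among the singular points: 5/11.
At the order-1 pole -5/11 set g(θ) = (θ - (-5/11))*f(θ) = (θ/2 + 3)/(θ - 5/2)**3.
Simple pole: residue = g(a) at a = -5/11, which is -29524/274625.
At the order-3 pole 5/2 set g(θ) = (θ - (5/2))^3*f(θ) = (θ/2 + 3)/(θ + 5/11).
Order-3 pole: residue = g''(a)/2; g''(5/2) = 59048/274625, so the residue is 29524/274625.
List the singular points by increasing real part (a conjugate pair: the negative imaginary part first).

Radius of convergence at 0: 5/11.
At -5/11: a pole of order 1; residue -29524/274625.
At 5/2: a pole of order 3; residue 29524/274625.


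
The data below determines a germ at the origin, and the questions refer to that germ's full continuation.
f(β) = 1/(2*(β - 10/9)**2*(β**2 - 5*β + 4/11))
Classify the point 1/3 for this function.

The point is a regular point.

Denominator factors: β - 10/9 = -7/9 at β = 1/3; β**2 - 5*β + 4/11 = -118/99 at β = 1/3 — none vanishes.
So the germ continues analytically to 1/3.


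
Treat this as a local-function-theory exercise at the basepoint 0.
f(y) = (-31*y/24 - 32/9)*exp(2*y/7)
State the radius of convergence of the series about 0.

The radius of convergence is infinite.

The factor exp(2*y/7) is entire and contributes no finite singular point.
The polynomial part has no poles.
No finite singular points: the Taylor series at 0 converges everywhere.


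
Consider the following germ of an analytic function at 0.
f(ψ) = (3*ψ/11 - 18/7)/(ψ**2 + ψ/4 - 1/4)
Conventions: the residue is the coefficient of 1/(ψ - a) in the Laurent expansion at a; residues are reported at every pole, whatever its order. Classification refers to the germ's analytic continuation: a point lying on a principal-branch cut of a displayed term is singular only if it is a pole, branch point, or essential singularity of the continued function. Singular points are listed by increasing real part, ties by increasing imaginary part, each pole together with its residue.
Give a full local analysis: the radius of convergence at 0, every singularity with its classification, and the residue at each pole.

Radius of convergence at 0: -1/8 + (1/8)*sqrt(17).
At -1/8 - (1/8)*sqrt(17): a pole of order 1; residue 3/22 + (1605/2618)*sqrt(17).
At -1/8 + (1/8)*sqrt(17): a pole of order 1; residue 3/22 - (1605/2618)*sqrt(17).

Denominator factor (ψ**2 + ψ/4 - 1/4): discriminant 17/16, real irrational roots -1/8 + (1/8)*sqrt(17) and -1/8 - (1/8)*sqrt(17); poles of order 1, moduli -1/8 + (1/8)*sqrt(17) and 1/8 + (1/8)*sqrt(17).
The radius of convergence is the smallest modulus among the singular points: -1/8 + (1/8)*sqrt(17).
The factor ψ**2 + ψ/4 - 1/4 splits as (ψ - a)(ψ - a') with a = -1/8 - (1/8)*sqrt(17), a' = -1/8 + (1/8)*sqrt(17). At the order-1 pole a set g(ψ) = (ψ - a)*f(ψ) = [3*ψ/11 - 18/7] / (ψ - a').
Simple pole: residue = g(a) at a = -1/8 - (1/8)*sqrt(17), which is 3/22 + (1605/2618)*sqrt(17).
The factor ψ**2 + ψ/4 - 1/4 splits as (ψ - a)(ψ - a') with a = -1/8 + (1/8)*sqrt(17), a' = -1/8 - (1/8)*sqrt(17). At the order-1 pole a set g(ψ) = (ψ - a)*f(ψ) = [3*ψ/11 - 18/7] / (ψ - a').
Simple pole: residue = g(a) at a = -1/8 + (1/8)*sqrt(17), which is 3/22 - (1605/2618)*sqrt(17).
List the singular points by increasing real part (a conjugate pair: the negative imaginary part first).


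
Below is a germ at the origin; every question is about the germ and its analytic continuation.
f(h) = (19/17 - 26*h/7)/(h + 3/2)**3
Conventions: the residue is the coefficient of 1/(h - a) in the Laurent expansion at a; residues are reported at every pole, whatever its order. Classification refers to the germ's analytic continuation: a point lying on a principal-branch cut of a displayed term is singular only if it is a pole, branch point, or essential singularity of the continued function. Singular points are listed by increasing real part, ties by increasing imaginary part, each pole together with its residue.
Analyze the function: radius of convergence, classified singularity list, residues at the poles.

Denominator factor (h + 3/2)^3: pole of order 3 at -3/2, modulus 3/2.
The radius of convergence is the smallest modulus among the singular points: 3/2.
At the order-3 pole -3/2 set g(h) = (h - (-3/2))^3*f(h) = 19/17 - 26*h/7.
Order-3 pole: residue = g''(a)/2; g''(-3/2) = 0, so the residue is 0.

Radius of convergence at 0: 3/2.
At -3/2: a pole of order 3; residue 0.


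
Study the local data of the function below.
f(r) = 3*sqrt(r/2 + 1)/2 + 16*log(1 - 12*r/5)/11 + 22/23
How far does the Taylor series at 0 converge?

The radius of convergence is 5/12.

Branch term (3/2)*sqrt(1 - r/(-2)): its argument vanishes at r = -2, a square-root branch point, modulus 2.
Branch term (16/11)*log(1 - r/(5/12)): its argument vanishes at r = 5/12, a logarithmic branch point, modulus 5/12.
The radius of convergence is the smallest modulus among the singular points: 5/12.


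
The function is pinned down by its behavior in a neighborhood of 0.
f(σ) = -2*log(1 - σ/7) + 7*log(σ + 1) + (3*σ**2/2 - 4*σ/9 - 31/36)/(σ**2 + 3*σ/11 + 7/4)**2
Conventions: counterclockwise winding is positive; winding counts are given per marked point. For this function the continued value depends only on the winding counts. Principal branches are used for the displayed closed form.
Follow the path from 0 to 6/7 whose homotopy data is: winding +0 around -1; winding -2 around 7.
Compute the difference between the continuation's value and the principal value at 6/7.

The rational part is single-valued and drops out of the difference; each branch term changes only by its own monodromy.
(-2)*log(1 - σ/(7)): each positive loop around 7 adds 2*pi*i to the log, so winding -2 contributes (-2)*(-2)*2*pi*i = (8)*pi*i.
(7)*log(1 - σ/(-1)): winding 0 around -1, so this term returns to its principal value, contribution 0.
Summing the contributions at σ = 6/7 gives (8)*pi*i.

Continued minus principal equals (8)*pi*i.


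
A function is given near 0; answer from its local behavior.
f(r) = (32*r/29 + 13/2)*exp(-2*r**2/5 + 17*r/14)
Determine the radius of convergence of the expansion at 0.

The factor exp(-2*r**2/5 + 17*r/14) is entire and contributes no finite singular point.
The polynomial part has no poles.
No finite singular points: the Taylor series at 0 converges everywhere.

The radius of convergence is infinite.


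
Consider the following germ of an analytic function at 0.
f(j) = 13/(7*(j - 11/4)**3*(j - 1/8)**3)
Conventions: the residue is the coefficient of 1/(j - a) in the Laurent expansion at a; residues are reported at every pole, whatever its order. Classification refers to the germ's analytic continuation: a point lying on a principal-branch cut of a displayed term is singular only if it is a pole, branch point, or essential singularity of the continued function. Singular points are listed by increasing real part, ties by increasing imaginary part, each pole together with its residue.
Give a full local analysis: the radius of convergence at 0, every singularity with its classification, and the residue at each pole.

Radius of convergence at 0: 1/8.
At 1/8: a pole of order 3; residue -851968/9529569.
At 11/4: a pole of order 3; residue 851968/9529569.

Denominator factor (j - 11/4)^3: pole of order 3 at 11/4, modulus 11/4.
Denominator factor (j - 1/8)^3: pole of order 3 at 1/8, modulus 1/8.
The radius of convergence is the smallest modulus among the singular points: 1/8.
At the order-3 pole 1/8 set g(j) = (j - (1/8))^3*f(j) = 13/(7*(j - 11/4)**3).
Order-3 pole: residue = g''(a)/2; g''(1/8) = -1703936/9529569, so the residue is -851968/9529569.
At the order-3 pole 11/4 set g(j) = (j - (11/4))^3*f(j) = 13/(7*(j - 1/8)**3).
Order-3 pole: residue = g''(a)/2; g''(11/4) = 1703936/9529569, so the residue is 851968/9529569.
List the singular points by increasing real part (a conjugate pair: the negative imaginary part first).


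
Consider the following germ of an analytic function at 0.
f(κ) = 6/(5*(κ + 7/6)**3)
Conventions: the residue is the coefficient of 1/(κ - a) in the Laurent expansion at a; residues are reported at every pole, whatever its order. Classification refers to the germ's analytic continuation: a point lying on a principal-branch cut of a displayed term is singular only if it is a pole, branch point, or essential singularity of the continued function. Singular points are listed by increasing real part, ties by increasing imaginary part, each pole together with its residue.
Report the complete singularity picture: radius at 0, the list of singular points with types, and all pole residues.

Denominator factor (κ + 7/6)^3: pole of order 3 at -7/6, modulus 7/6.
The radius of convergence is the smallest modulus among the singular points: 7/6.
At the order-3 pole -7/6 set g(κ) = (κ - (-7/6))^3*f(κ) = 6/5.
Order-3 pole: residue = g''(a)/2; g''(-7/6) = 0, so the residue is 0.

Radius of convergence at 0: 7/6.
At -7/6: a pole of order 3; residue 0.


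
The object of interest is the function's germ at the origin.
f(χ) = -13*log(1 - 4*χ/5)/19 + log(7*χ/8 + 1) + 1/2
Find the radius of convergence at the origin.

The radius of convergence is 8/7.

Branch term (-13/19)*log(1 - χ/(5/4)): its argument vanishes at χ = 5/4, a logarithmic branch point, modulus 5/4.
Branch term (1)*log(1 - χ/(-8/7)): its argument vanishes at χ = -8/7, a logarithmic branch point, modulus 8/7.
The radius of convergence is the smallest modulus among the singular points: 8/7.


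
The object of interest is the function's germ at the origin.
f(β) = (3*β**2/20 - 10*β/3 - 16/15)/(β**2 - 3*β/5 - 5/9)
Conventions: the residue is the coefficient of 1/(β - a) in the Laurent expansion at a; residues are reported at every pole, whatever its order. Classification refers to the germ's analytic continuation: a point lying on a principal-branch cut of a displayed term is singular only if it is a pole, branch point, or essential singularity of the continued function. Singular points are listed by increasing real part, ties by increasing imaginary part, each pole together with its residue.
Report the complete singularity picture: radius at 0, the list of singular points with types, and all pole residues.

Radius of convergence at 0: -3/10 + (1/30)*sqrt(581).
At 3/10 - (1/30)*sqrt(581): a pole of order 1; residue -973/600 + (5869/116200)*sqrt(581).
At 3/10 + (1/30)*sqrt(581): a pole of order 1; residue -973/600 - (5869/116200)*sqrt(581).

Denominator factor (β**2 - 3*β/5 - 5/9): discriminant 581/225, real irrational roots 3/10 + (1/30)*sqrt(581) and 3/10 - (1/30)*sqrt(581); poles of order 1, moduli 3/10 + (1/30)*sqrt(581) and -3/10 + (1/30)*sqrt(581).
The radius of convergence is the smallest modulus among the singular points: -3/10 + (1/30)*sqrt(581).
The factor β**2 - 3*β/5 - 5/9 splits as (β - a)(β - a') with a = 3/10 - (1/30)*sqrt(581), a' = 3/10 + (1/30)*sqrt(581). At the order-1 pole a set g(β) = (β - a)*f(β) = [3*β**2/20 - 10*β/3 - 16/15] / (β - a').
Simple pole: residue = g(a) at a = 3/10 - (1/30)*sqrt(581), which is -973/600 + (5869/116200)*sqrt(581).
The factor β**2 - 3*β/5 - 5/9 splits as (β - a)(β - a') with a = 3/10 + (1/30)*sqrt(581), a' = 3/10 - (1/30)*sqrt(581). At the order-1 pole a set g(β) = (β - a)*f(β) = [3*β**2/20 - 10*β/3 - 16/15] / (β - a').
Simple pole: residue = g(a) at a = 3/10 + (1/30)*sqrt(581), which is -973/600 - (5869/116200)*sqrt(581).
List the singular points by increasing real part (a conjugate pair: the negative imaginary part first).


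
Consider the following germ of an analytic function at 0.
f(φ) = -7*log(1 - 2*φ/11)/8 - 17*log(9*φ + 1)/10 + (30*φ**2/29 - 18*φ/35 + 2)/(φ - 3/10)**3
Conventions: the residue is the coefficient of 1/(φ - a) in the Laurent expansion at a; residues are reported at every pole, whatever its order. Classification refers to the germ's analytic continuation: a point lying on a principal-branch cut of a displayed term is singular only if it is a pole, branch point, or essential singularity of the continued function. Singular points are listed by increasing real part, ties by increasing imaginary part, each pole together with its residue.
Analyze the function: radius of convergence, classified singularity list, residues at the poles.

Radius of convergence at 0: 1/9.
At -1/9: a logarithmic branch point.
At 3/10: a pole of order 3; residue 30/29.
At 11/2: a logarithmic branch point.

Denominator factor (φ - 3/10)^3: pole of order 3 at 3/10, modulus 3/10.
Branch term (-17/10)*log(1 - φ/(-1/9)): its argument vanishes at φ = -1/9, a logarithmic branch point, modulus 1/9.
Branch term (-7/8)*log(1 - φ/(11/2)): its argument vanishes at φ = 11/2, a logarithmic branch point, modulus 11/2.
The radius of convergence is the smallest modulus among the singular points: 1/9.
The branch terms are analytic at 3/10 and contribute nothing to the residue; only the rational part matters.
At the order-3 pole 3/10 set g(φ) = (φ - (3/10))^3*(rational part) = 30*φ**2/29 - 18*φ/35 + 2.
Order-3 pole: residue = g''(a)/2; g''(3/10) = 60/29, so the residue is 30/29.
List the singular points by increasing real part (a conjugate pair: the negative imaginary part first).


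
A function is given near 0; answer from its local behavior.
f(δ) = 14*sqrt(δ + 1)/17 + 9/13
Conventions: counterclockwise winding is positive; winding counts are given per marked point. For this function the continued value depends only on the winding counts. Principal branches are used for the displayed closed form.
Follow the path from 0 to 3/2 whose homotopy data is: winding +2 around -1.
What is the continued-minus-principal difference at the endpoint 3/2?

The rational part is single-valued and drops out of the difference; each branch term changes only by its own monodromy.
(14/17)*sqrt(1 - δ/(-1)): winding +2 is even, the square root returns to the same sheet, contribution 0.
Summing the contributions at δ = 3/2 gives 0.

Continued minus principal equals 0.


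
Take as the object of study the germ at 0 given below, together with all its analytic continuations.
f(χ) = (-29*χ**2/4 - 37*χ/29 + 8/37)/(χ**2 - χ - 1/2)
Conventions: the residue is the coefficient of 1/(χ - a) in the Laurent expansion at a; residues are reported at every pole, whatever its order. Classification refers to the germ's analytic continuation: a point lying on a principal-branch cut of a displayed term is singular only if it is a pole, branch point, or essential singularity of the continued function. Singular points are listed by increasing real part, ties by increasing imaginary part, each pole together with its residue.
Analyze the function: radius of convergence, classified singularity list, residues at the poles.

Radius of convergence at 0: -1/2 + (1/2)*sqrt(3).
At 1/2 - (1/2)*sqrt(3): a pole of order 1; residue -989/232 + (32927/12876)*sqrt(3).
At 1/2 + (1/2)*sqrt(3): a pole of order 1; residue -989/232 - (32927/12876)*sqrt(3).

Denominator factor (χ**2 - χ - 1/2): discriminant 3, real irrational roots 1/2 + (1/2)*sqrt(3) and 1/2 - (1/2)*sqrt(3); poles of order 1, moduli 1/2 + (1/2)*sqrt(3) and -1/2 + (1/2)*sqrt(3).
The radius of convergence is the smallest modulus among the singular points: -1/2 + (1/2)*sqrt(3).
The factor χ**2 - χ - 1/2 splits as (χ - a)(χ - a') with a = 1/2 - (1/2)*sqrt(3), a' = 1/2 + (1/2)*sqrt(3). At the order-1 pole a set g(χ) = (χ - a)*f(χ) = [-29*χ**2/4 - 37*χ/29 + 8/37] / (χ - a').
Simple pole: residue = g(a) at a = 1/2 - (1/2)*sqrt(3), which is -989/232 + (32927/12876)*sqrt(3).
The factor χ**2 - χ - 1/2 splits as (χ - a)(χ - a') with a = 1/2 + (1/2)*sqrt(3), a' = 1/2 - (1/2)*sqrt(3). At the order-1 pole a set g(χ) = (χ - a)*f(χ) = [-29*χ**2/4 - 37*χ/29 + 8/37] / (χ - a').
Simple pole: residue = g(a) at a = 1/2 + (1/2)*sqrt(3), which is -989/232 - (32927/12876)*sqrt(3).
List the singular points by increasing real part (a conjugate pair: the negative imaginary part first).


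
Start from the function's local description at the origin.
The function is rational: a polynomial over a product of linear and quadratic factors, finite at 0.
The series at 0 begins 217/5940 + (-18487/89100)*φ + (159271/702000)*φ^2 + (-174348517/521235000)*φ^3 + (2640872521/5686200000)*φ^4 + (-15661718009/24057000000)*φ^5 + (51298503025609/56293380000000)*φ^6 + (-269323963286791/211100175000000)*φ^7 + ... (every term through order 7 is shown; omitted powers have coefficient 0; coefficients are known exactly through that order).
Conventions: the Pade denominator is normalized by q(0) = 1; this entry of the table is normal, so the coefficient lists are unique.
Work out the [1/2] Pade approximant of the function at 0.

The Pade approximant has numerator coefficients [217/5940, -2972241664/17396172387]; denominator coefficients [1, 880949381/878594565, -70682772359/137060752140].


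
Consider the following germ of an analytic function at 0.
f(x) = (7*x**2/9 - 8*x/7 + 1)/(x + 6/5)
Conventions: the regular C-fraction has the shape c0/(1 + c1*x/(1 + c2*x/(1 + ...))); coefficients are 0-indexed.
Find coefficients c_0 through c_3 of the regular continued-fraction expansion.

Taylor coefficients (expand at 0): a_0 = 5/6, a_1 = -415/252, a_2 = 3055/1512, a_3 = -15275/9072.
c0 = a_0 = 5/6. Peel one level at a time: if S = 1 + c*x/S' with S'(0) = 1, then c is the x-coefficient of S and S' = c*x/(S - 1).
S_1 = c0/f = 1 + (83/42)*x + (653/441)*x^2 + ...; c1 = 83/42.
S_2 = c1*x/(S_1 - 1) = 1 + (-1306/1743)*x + (29939/62001)*x^2 + ...; c2 = -1306/1743.
S_3 = c2*x/(S_2 - 1) = 1 + (209573/325194)*x + ...; c3 = 209573/325194.

The regular C-fraction coefficients are [5/6, 83/42, -1306/1743, 209573/325194].


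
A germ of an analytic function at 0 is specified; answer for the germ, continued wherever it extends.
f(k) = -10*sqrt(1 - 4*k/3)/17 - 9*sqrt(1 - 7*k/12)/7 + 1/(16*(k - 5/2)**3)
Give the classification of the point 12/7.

The term (-9/7)*sqrt(1 - k/(12/7)) has argument 1 - 12/7/(12/7) = 0 at 12/7: a square-root (algebraic, two-sheeted) branch point; the remaining terms are analytic or single-valued there.

The point is an algebraic (square-root) branch point.


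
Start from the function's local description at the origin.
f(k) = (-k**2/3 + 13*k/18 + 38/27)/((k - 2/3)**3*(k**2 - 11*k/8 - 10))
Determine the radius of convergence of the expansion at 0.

Denominator factor (k**2 - 11*k/8 - 10): discriminant 2681/64, real irrational roots 11/16 + (1/16)*sqrt(2681) and 11/16 - (1/16)*sqrt(2681); poles of order 1, moduli 11/16 + (1/16)*sqrt(2681) and -11/16 + (1/16)*sqrt(2681).
Denominator factor (k - 2/3)^3: pole of order 3 at 2/3, modulus 2/3.
The radius of convergence is the smallest modulus among the singular points: 2/3.

The radius of convergence is 2/3.


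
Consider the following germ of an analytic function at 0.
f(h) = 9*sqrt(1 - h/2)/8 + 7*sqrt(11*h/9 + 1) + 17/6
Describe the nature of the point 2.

The term (9/8)*sqrt(1 - h/(2)) has argument 1 - 2/(2) = 0 at 2: a square-root (algebraic, two-sheeted) branch point; the remaining terms are analytic or single-valued there.

The point is an algebraic (square-root) branch point.


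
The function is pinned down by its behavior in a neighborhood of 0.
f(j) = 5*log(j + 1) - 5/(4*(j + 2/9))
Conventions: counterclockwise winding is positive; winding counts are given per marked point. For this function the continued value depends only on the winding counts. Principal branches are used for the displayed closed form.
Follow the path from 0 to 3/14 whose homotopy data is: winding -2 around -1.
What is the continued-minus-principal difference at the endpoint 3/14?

Continued minus principal equals -(20)*pi*i.

The rational part is single-valued and drops out of the difference; each branch term changes only by its own monodromy.
(5)*log(1 - j/(-1)): each positive loop around -1 adds 2*pi*i to the log, so winding -2 contributes (5)*(-2)*2*pi*i = -(20)*pi*i.
Summing the contributions at j = 3/14 gives -(20)*pi*i.


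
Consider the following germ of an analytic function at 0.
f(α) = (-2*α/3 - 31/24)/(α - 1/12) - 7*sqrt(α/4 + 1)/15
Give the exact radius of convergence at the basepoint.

The radius of convergence is 1/12.

Denominator factor (α - 1/12): pole of order 1 at 1/12, modulus 1/12.
Branch term (-7/15)*sqrt(1 - α/(-4)): its argument vanishes at α = -4, a square-root branch point, modulus 4.
The radius of convergence is the smallest modulus among the singular points: 1/12.


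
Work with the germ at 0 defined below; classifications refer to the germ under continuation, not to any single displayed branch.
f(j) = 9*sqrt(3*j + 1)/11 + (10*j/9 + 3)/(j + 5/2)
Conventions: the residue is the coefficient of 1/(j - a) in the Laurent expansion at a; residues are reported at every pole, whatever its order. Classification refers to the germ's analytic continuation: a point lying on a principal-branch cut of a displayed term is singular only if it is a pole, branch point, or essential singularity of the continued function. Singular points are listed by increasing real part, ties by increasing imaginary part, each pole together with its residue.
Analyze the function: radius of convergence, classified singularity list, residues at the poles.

Radius of convergence at 0: 1/3.
At -5/2: a pole of order 1; residue 2/9.
At -1/3: an algebraic (square-root) branch point.

Denominator factor (j + 5/2): pole of order 1 at -5/2, modulus 5/2.
Branch term (9/11)*sqrt(1 - j/(-1/3)): its argument vanishes at j = -1/3, a square-root branch point, modulus 1/3.
The radius of convergence is the smallest modulus among the singular points: 1/3.
The branch term is analytic at -5/2 and contributes nothing to the residue; only the rational part matters.
At the order-1 pole -5/2 set g(j) = (j - (-5/2))*(rational part) = 10*j/9 + 3.
Simple pole: residue = g(a) at a = -5/2, which is 2/9.
List the singular points by increasing real part (a conjugate pair: the negative imaginary part first).


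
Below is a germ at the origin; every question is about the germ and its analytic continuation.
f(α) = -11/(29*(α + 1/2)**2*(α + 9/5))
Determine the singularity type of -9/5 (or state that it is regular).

The point is a pole of order 1.

The denominator factor α + 9/5 vanishes at -9/5 and appears to the power 1; the numerator there equals -11/29, nonzero, and no other factor vanishes.
Hence a pole whose order is the multiplicity, 1.


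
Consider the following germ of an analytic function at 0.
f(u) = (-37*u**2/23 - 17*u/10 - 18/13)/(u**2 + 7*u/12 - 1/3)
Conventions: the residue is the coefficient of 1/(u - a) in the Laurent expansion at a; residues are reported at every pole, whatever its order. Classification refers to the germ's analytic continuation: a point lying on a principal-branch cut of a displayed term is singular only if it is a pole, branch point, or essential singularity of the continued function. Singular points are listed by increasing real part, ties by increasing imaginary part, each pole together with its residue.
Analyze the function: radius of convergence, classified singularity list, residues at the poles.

Denominator factor (u**2 + 7*u/12 - 1/3): discriminant 241/144, real irrational roots -7/24 + (1/24)*sqrt(241) and -7/24 - (1/24)*sqrt(241); poles of order 1, moduli -7/24 + (1/24)*sqrt(241) and 7/24 + (1/24)*sqrt(241).
The radius of convergence is the smallest modulus among the singular points: -7/24 + (1/24)*sqrt(241).
The factor u**2 + 7*u/12 - 1/3 splits as (u - a)(u - a') with a = -7/24 - (1/24)*sqrt(241), a' = -7/24 + (1/24)*sqrt(241). At the order-1 pole a set g(u) = (u - a)*f(u) = [-37*u**2/23 - 17*u/10 - 18/13] / (u - a').
Simple pole: residue = g(a) at a = -7/24 - (1/24)*sqrt(241), which is -1051/2760 + (731399/8647080)*sqrt(241).
The factor u**2 + 7*u/12 - 1/3 splits as (u - a)(u - a') with a = -7/24 + (1/24)*sqrt(241), a' = -7/24 - (1/24)*sqrt(241). At the order-1 pole a set g(u) = (u - a)*f(u) = [-37*u**2/23 - 17*u/10 - 18/13] / (u - a').
Simple pole: residue = g(a) at a = -7/24 + (1/24)*sqrt(241), which is -1051/2760 - (731399/8647080)*sqrt(241).
List the singular points by increasing real part (a conjugate pair: the negative imaginary part first).

Radius of convergence at 0: -7/24 + (1/24)*sqrt(241).
At -7/24 - (1/24)*sqrt(241): a pole of order 1; residue -1051/2760 + (731399/8647080)*sqrt(241).
At -7/24 + (1/24)*sqrt(241): a pole of order 1; residue -1051/2760 - (731399/8647080)*sqrt(241).


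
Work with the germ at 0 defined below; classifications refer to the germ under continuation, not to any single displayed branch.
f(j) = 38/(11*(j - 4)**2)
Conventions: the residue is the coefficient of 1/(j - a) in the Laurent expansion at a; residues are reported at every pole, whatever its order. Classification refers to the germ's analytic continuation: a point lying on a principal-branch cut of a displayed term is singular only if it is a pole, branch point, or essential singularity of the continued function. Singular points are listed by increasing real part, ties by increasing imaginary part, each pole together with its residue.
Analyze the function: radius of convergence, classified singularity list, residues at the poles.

Denominator factor (j - 4)^2: pole of order 2 at 4, modulus 4.
The radius of convergence is the smallest modulus among the singular points: 4.
At the order-2 pole 4 set g(j) = (j - (4))^2*f(j) = 38/11.
Order-2 pole: residue = g'(a); g'(4) = 0, so the residue is 0.

Radius of convergence at 0: 4.
At 4: a pole of order 2; residue 0.
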